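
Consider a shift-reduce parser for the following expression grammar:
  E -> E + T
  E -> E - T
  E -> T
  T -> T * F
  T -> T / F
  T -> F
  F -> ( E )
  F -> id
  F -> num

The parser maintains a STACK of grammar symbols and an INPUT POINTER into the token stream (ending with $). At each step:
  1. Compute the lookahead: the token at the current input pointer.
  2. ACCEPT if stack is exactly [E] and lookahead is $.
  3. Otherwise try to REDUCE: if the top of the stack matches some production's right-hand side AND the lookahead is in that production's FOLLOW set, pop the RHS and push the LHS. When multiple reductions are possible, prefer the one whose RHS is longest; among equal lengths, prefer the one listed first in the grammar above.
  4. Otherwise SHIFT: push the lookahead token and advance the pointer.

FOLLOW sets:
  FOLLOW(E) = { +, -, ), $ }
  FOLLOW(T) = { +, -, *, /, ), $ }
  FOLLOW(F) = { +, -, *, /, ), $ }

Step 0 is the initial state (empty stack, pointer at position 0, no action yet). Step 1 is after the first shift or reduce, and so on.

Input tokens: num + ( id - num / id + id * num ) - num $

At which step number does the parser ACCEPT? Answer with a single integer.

Answer: 38

Derivation:
Step 1: shift num. Stack=[num] ptr=1 lookahead=+ remaining=[+ ( id - num / id + id * num ) - num $]
Step 2: reduce F->num. Stack=[F] ptr=1 lookahead=+ remaining=[+ ( id - num / id + id * num ) - num $]
Step 3: reduce T->F. Stack=[T] ptr=1 lookahead=+ remaining=[+ ( id - num / id + id * num ) - num $]
Step 4: reduce E->T. Stack=[E] ptr=1 lookahead=+ remaining=[+ ( id - num / id + id * num ) - num $]
Step 5: shift +. Stack=[E +] ptr=2 lookahead=( remaining=[( id - num / id + id * num ) - num $]
Step 6: shift (. Stack=[E + (] ptr=3 lookahead=id remaining=[id - num / id + id * num ) - num $]
Step 7: shift id. Stack=[E + ( id] ptr=4 lookahead=- remaining=[- num / id + id * num ) - num $]
Step 8: reduce F->id. Stack=[E + ( F] ptr=4 lookahead=- remaining=[- num / id + id * num ) - num $]
Step 9: reduce T->F. Stack=[E + ( T] ptr=4 lookahead=- remaining=[- num / id + id * num ) - num $]
Step 10: reduce E->T. Stack=[E + ( E] ptr=4 lookahead=- remaining=[- num / id + id * num ) - num $]
Step 11: shift -. Stack=[E + ( E -] ptr=5 lookahead=num remaining=[num / id + id * num ) - num $]
Step 12: shift num. Stack=[E + ( E - num] ptr=6 lookahead=/ remaining=[/ id + id * num ) - num $]
Step 13: reduce F->num. Stack=[E + ( E - F] ptr=6 lookahead=/ remaining=[/ id + id * num ) - num $]
Step 14: reduce T->F. Stack=[E + ( E - T] ptr=6 lookahead=/ remaining=[/ id + id * num ) - num $]
Step 15: shift /. Stack=[E + ( E - T /] ptr=7 lookahead=id remaining=[id + id * num ) - num $]
Step 16: shift id. Stack=[E + ( E - T / id] ptr=8 lookahead=+ remaining=[+ id * num ) - num $]
Step 17: reduce F->id. Stack=[E + ( E - T / F] ptr=8 lookahead=+ remaining=[+ id * num ) - num $]
Step 18: reduce T->T / F. Stack=[E + ( E - T] ptr=8 lookahead=+ remaining=[+ id * num ) - num $]
Step 19: reduce E->E - T. Stack=[E + ( E] ptr=8 lookahead=+ remaining=[+ id * num ) - num $]
Step 20: shift +. Stack=[E + ( E +] ptr=9 lookahead=id remaining=[id * num ) - num $]
Step 21: shift id. Stack=[E + ( E + id] ptr=10 lookahead=* remaining=[* num ) - num $]
Step 22: reduce F->id. Stack=[E + ( E + F] ptr=10 lookahead=* remaining=[* num ) - num $]
Step 23: reduce T->F. Stack=[E + ( E + T] ptr=10 lookahead=* remaining=[* num ) - num $]
Step 24: shift *. Stack=[E + ( E + T *] ptr=11 lookahead=num remaining=[num ) - num $]
Step 25: shift num. Stack=[E + ( E + T * num] ptr=12 lookahead=) remaining=[) - num $]
Step 26: reduce F->num. Stack=[E + ( E + T * F] ptr=12 lookahead=) remaining=[) - num $]
Step 27: reduce T->T * F. Stack=[E + ( E + T] ptr=12 lookahead=) remaining=[) - num $]
Step 28: reduce E->E + T. Stack=[E + ( E] ptr=12 lookahead=) remaining=[) - num $]
Step 29: shift ). Stack=[E + ( E )] ptr=13 lookahead=- remaining=[- num $]
Step 30: reduce F->( E ). Stack=[E + F] ptr=13 lookahead=- remaining=[- num $]
Step 31: reduce T->F. Stack=[E + T] ptr=13 lookahead=- remaining=[- num $]
Step 32: reduce E->E + T. Stack=[E] ptr=13 lookahead=- remaining=[- num $]
Step 33: shift -. Stack=[E -] ptr=14 lookahead=num remaining=[num $]
Step 34: shift num. Stack=[E - num] ptr=15 lookahead=$ remaining=[$]
Step 35: reduce F->num. Stack=[E - F] ptr=15 lookahead=$ remaining=[$]
Step 36: reduce T->F. Stack=[E - T] ptr=15 lookahead=$ remaining=[$]
Step 37: reduce E->E - T. Stack=[E] ptr=15 lookahead=$ remaining=[$]
Step 38: accept. Stack=[E] ptr=15 lookahead=$ remaining=[$]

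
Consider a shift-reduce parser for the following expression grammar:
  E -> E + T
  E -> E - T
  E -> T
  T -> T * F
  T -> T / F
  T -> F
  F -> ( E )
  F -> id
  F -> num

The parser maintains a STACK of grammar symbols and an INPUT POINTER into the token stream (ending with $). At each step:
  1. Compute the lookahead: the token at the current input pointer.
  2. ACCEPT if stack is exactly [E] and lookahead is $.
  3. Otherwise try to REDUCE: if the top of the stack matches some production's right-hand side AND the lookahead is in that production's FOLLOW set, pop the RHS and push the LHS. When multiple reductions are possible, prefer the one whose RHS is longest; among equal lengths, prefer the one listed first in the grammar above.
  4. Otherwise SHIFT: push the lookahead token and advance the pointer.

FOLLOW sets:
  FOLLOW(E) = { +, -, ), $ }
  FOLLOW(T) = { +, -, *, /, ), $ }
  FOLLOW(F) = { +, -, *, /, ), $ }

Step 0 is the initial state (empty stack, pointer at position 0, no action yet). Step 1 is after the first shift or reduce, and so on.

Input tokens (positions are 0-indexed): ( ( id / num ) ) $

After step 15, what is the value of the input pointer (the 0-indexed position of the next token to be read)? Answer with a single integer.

Answer: 7

Derivation:
Step 1: shift (. Stack=[(] ptr=1 lookahead=( remaining=[( id / num ) ) $]
Step 2: shift (. Stack=[( (] ptr=2 lookahead=id remaining=[id / num ) ) $]
Step 3: shift id. Stack=[( ( id] ptr=3 lookahead=/ remaining=[/ num ) ) $]
Step 4: reduce F->id. Stack=[( ( F] ptr=3 lookahead=/ remaining=[/ num ) ) $]
Step 5: reduce T->F. Stack=[( ( T] ptr=3 lookahead=/ remaining=[/ num ) ) $]
Step 6: shift /. Stack=[( ( T /] ptr=4 lookahead=num remaining=[num ) ) $]
Step 7: shift num. Stack=[( ( T / num] ptr=5 lookahead=) remaining=[) ) $]
Step 8: reduce F->num. Stack=[( ( T / F] ptr=5 lookahead=) remaining=[) ) $]
Step 9: reduce T->T / F. Stack=[( ( T] ptr=5 lookahead=) remaining=[) ) $]
Step 10: reduce E->T. Stack=[( ( E] ptr=5 lookahead=) remaining=[) ) $]
Step 11: shift ). Stack=[( ( E )] ptr=6 lookahead=) remaining=[) $]
Step 12: reduce F->( E ). Stack=[( F] ptr=6 lookahead=) remaining=[) $]
Step 13: reduce T->F. Stack=[( T] ptr=6 lookahead=) remaining=[) $]
Step 14: reduce E->T. Stack=[( E] ptr=6 lookahead=) remaining=[) $]
Step 15: shift ). Stack=[( E )] ptr=7 lookahead=$ remaining=[$]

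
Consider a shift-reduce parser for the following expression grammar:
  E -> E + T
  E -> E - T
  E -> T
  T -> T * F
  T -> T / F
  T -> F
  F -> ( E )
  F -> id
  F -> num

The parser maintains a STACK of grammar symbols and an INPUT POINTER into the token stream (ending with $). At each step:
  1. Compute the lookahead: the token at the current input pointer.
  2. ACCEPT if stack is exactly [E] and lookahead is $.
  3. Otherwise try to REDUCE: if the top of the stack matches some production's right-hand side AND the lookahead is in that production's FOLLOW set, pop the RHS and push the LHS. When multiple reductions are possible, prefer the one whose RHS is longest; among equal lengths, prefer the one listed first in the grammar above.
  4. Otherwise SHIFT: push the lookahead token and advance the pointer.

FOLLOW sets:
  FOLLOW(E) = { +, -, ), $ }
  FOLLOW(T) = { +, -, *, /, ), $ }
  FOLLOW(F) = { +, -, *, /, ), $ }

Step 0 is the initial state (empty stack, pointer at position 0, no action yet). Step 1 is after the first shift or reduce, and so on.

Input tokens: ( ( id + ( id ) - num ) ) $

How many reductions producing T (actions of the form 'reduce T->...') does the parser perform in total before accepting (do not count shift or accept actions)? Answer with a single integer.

Answer: 6

Derivation:
Step 1: shift (. Stack=[(] ptr=1 lookahead=( remaining=[( id + ( id ) - num ) ) $]
Step 2: shift (. Stack=[( (] ptr=2 lookahead=id remaining=[id + ( id ) - num ) ) $]
Step 3: shift id. Stack=[( ( id] ptr=3 lookahead=+ remaining=[+ ( id ) - num ) ) $]
Step 4: reduce F->id. Stack=[( ( F] ptr=3 lookahead=+ remaining=[+ ( id ) - num ) ) $]
Step 5: reduce T->F. Stack=[( ( T] ptr=3 lookahead=+ remaining=[+ ( id ) - num ) ) $]
Step 6: reduce E->T. Stack=[( ( E] ptr=3 lookahead=+ remaining=[+ ( id ) - num ) ) $]
Step 7: shift +. Stack=[( ( E +] ptr=4 lookahead=( remaining=[( id ) - num ) ) $]
Step 8: shift (. Stack=[( ( E + (] ptr=5 lookahead=id remaining=[id ) - num ) ) $]
Step 9: shift id. Stack=[( ( E + ( id] ptr=6 lookahead=) remaining=[) - num ) ) $]
Step 10: reduce F->id. Stack=[( ( E + ( F] ptr=6 lookahead=) remaining=[) - num ) ) $]
Step 11: reduce T->F. Stack=[( ( E + ( T] ptr=6 lookahead=) remaining=[) - num ) ) $]
Step 12: reduce E->T. Stack=[( ( E + ( E] ptr=6 lookahead=) remaining=[) - num ) ) $]
Step 13: shift ). Stack=[( ( E + ( E )] ptr=7 lookahead=- remaining=[- num ) ) $]
Step 14: reduce F->( E ). Stack=[( ( E + F] ptr=7 lookahead=- remaining=[- num ) ) $]
Step 15: reduce T->F. Stack=[( ( E + T] ptr=7 lookahead=- remaining=[- num ) ) $]
Step 16: reduce E->E + T. Stack=[( ( E] ptr=7 lookahead=- remaining=[- num ) ) $]
Step 17: shift -. Stack=[( ( E -] ptr=8 lookahead=num remaining=[num ) ) $]
Step 18: shift num. Stack=[( ( E - num] ptr=9 lookahead=) remaining=[) ) $]
Step 19: reduce F->num. Stack=[( ( E - F] ptr=9 lookahead=) remaining=[) ) $]
Step 20: reduce T->F. Stack=[( ( E - T] ptr=9 lookahead=) remaining=[) ) $]
Step 21: reduce E->E - T. Stack=[( ( E] ptr=9 lookahead=) remaining=[) ) $]
Step 22: shift ). Stack=[( ( E )] ptr=10 lookahead=) remaining=[) $]
Step 23: reduce F->( E ). Stack=[( F] ptr=10 lookahead=) remaining=[) $]
Step 24: reduce T->F. Stack=[( T] ptr=10 lookahead=) remaining=[) $]
Step 25: reduce E->T. Stack=[( E] ptr=10 lookahead=) remaining=[) $]
Step 26: shift ). Stack=[( E )] ptr=11 lookahead=$ remaining=[$]
Step 27: reduce F->( E ). Stack=[F] ptr=11 lookahead=$ remaining=[$]
Step 28: reduce T->F. Stack=[T] ptr=11 lookahead=$ remaining=[$]
Step 29: reduce E->T. Stack=[E] ptr=11 lookahead=$ remaining=[$]
Step 30: accept. Stack=[E] ptr=11 lookahead=$ remaining=[$]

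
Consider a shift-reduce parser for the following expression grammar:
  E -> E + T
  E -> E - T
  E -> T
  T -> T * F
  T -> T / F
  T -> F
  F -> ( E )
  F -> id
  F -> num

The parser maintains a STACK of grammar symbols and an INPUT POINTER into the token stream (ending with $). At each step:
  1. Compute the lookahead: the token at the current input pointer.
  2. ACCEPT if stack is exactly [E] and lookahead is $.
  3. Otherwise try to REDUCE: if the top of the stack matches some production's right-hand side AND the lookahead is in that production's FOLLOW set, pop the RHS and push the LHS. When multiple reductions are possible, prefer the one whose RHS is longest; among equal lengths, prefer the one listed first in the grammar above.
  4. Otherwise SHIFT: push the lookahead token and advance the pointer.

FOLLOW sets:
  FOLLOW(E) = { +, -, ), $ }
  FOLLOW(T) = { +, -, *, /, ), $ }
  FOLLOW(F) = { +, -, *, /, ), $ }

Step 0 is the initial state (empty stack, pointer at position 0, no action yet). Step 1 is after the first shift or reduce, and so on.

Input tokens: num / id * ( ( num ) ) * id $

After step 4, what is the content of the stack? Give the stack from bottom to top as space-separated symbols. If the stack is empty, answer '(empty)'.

Step 1: shift num. Stack=[num] ptr=1 lookahead=/ remaining=[/ id * ( ( num ) ) * id $]
Step 2: reduce F->num. Stack=[F] ptr=1 lookahead=/ remaining=[/ id * ( ( num ) ) * id $]
Step 3: reduce T->F. Stack=[T] ptr=1 lookahead=/ remaining=[/ id * ( ( num ) ) * id $]
Step 4: shift /. Stack=[T /] ptr=2 lookahead=id remaining=[id * ( ( num ) ) * id $]

Answer: T /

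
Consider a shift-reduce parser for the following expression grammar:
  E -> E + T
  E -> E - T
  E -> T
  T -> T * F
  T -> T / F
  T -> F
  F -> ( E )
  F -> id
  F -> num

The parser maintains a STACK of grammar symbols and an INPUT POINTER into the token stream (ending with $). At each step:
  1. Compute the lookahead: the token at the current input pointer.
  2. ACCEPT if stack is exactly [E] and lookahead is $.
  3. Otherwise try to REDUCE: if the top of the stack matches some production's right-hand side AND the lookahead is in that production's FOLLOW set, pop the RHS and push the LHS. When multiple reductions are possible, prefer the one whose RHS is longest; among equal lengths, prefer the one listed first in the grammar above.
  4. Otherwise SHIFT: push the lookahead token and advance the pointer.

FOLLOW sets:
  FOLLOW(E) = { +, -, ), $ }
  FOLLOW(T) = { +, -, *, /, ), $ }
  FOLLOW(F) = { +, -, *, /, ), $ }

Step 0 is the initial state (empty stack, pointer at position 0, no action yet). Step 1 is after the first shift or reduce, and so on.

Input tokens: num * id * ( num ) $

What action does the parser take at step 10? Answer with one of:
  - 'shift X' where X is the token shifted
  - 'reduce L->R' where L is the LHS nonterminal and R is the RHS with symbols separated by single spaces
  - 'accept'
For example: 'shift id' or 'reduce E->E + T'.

Step 1: shift num. Stack=[num] ptr=1 lookahead=* remaining=[* id * ( num ) $]
Step 2: reduce F->num. Stack=[F] ptr=1 lookahead=* remaining=[* id * ( num ) $]
Step 3: reduce T->F. Stack=[T] ptr=1 lookahead=* remaining=[* id * ( num ) $]
Step 4: shift *. Stack=[T *] ptr=2 lookahead=id remaining=[id * ( num ) $]
Step 5: shift id. Stack=[T * id] ptr=3 lookahead=* remaining=[* ( num ) $]
Step 6: reduce F->id. Stack=[T * F] ptr=3 lookahead=* remaining=[* ( num ) $]
Step 7: reduce T->T * F. Stack=[T] ptr=3 lookahead=* remaining=[* ( num ) $]
Step 8: shift *. Stack=[T *] ptr=4 lookahead=( remaining=[( num ) $]
Step 9: shift (. Stack=[T * (] ptr=5 lookahead=num remaining=[num ) $]
Step 10: shift num. Stack=[T * ( num] ptr=6 lookahead=) remaining=[) $]

Answer: shift num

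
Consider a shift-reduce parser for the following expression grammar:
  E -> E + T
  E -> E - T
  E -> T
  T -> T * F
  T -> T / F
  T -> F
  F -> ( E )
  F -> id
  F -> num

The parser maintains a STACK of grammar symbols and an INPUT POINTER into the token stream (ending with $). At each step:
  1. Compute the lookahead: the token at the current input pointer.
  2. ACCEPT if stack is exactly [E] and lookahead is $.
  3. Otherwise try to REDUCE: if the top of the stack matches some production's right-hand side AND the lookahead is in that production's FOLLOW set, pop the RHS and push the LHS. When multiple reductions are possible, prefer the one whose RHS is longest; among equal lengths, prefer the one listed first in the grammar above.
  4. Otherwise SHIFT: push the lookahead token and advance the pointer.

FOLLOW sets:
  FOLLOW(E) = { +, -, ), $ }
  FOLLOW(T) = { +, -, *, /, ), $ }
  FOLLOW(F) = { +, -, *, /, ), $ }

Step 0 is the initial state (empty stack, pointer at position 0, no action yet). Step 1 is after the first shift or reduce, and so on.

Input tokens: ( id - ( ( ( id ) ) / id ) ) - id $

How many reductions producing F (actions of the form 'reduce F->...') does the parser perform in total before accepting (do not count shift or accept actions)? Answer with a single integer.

Answer: 8

Derivation:
Step 1: shift (. Stack=[(] ptr=1 lookahead=id remaining=[id - ( ( ( id ) ) / id ) ) - id $]
Step 2: shift id. Stack=[( id] ptr=2 lookahead=- remaining=[- ( ( ( id ) ) / id ) ) - id $]
Step 3: reduce F->id. Stack=[( F] ptr=2 lookahead=- remaining=[- ( ( ( id ) ) / id ) ) - id $]
Step 4: reduce T->F. Stack=[( T] ptr=2 lookahead=- remaining=[- ( ( ( id ) ) / id ) ) - id $]
Step 5: reduce E->T. Stack=[( E] ptr=2 lookahead=- remaining=[- ( ( ( id ) ) / id ) ) - id $]
Step 6: shift -. Stack=[( E -] ptr=3 lookahead=( remaining=[( ( ( id ) ) / id ) ) - id $]
Step 7: shift (. Stack=[( E - (] ptr=4 lookahead=( remaining=[( ( id ) ) / id ) ) - id $]
Step 8: shift (. Stack=[( E - ( (] ptr=5 lookahead=( remaining=[( id ) ) / id ) ) - id $]
Step 9: shift (. Stack=[( E - ( ( (] ptr=6 lookahead=id remaining=[id ) ) / id ) ) - id $]
Step 10: shift id. Stack=[( E - ( ( ( id] ptr=7 lookahead=) remaining=[) ) / id ) ) - id $]
Step 11: reduce F->id. Stack=[( E - ( ( ( F] ptr=7 lookahead=) remaining=[) ) / id ) ) - id $]
Step 12: reduce T->F. Stack=[( E - ( ( ( T] ptr=7 lookahead=) remaining=[) ) / id ) ) - id $]
Step 13: reduce E->T. Stack=[( E - ( ( ( E] ptr=7 lookahead=) remaining=[) ) / id ) ) - id $]
Step 14: shift ). Stack=[( E - ( ( ( E )] ptr=8 lookahead=) remaining=[) / id ) ) - id $]
Step 15: reduce F->( E ). Stack=[( E - ( ( F] ptr=8 lookahead=) remaining=[) / id ) ) - id $]
Step 16: reduce T->F. Stack=[( E - ( ( T] ptr=8 lookahead=) remaining=[) / id ) ) - id $]
Step 17: reduce E->T. Stack=[( E - ( ( E] ptr=8 lookahead=) remaining=[) / id ) ) - id $]
Step 18: shift ). Stack=[( E - ( ( E )] ptr=9 lookahead=/ remaining=[/ id ) ) - id $]
Step 19: reduce F->( E ). Stack=[( E - ( F] ptr=9 lookahead=/ remaining=[/ id ) ) - id $]
Step 20: reduce T->F. Stack=[( E - ( T] ptr=9 lookahead=/ remaining=[/ id ) ) - id $]
Step 21: shift /. Stack=[( E - ( T /] ptr=10 lookahead=id remaining=[id ) ) - id $]
Step 22: shift id. Stack=[( E - ( T / id] ptr=11 lookahead=) remaining=[) ) - id $]
Step 23: reduce F->id. Stack=[( E - ( T / F] ptr=11 lookahead=) remaining=[) ) - id $]
Step 24: reduce T->T / F. Stack=[( E - ( T] ptr=11 lookahead=) remaining=[) ) - id $]
Step 25: reduce E->T. Stack=[( E - ( E] ptr=11 lookahead=) remaining=[) ) - id $]
Step 26: shift ). Stack=[( E - ( E )] ptr=12 lookahead=) remaining=[) - id $]
Step 27: reduce F->( E ). Stack=[( E - F] ptr=12 lookahead=) remaining=[) - id $]
Step 28: reduce T->F. Stack=[( E - T] ptr=12 lookahead=) remaining=[) - id $]
Step 29: reduce E->E - T. Stack=[( E] ptr=12 lookahead=) remaining=[) - id $]
Step 30: shift ). Stack=[( E )] ptr=13 lookahead=- remaining=[- id $]
Step 31: reduce F->( E ). Stack=[F] ptr=13 lookahead=- remaining=[- id $]
Step 32: reduce T->F. Stack=[T] ptr=13 lookahead=- remaining=[- id $]
Step 33: reduce E->T. Stack=[E] ptr=13 lookahead=- remaining=[- id $]
Step 34: shift -. Stack=[E -] ptr=14 lookahead=id remaining=[id $]
Step 35: shift id. Stack=[E - id] ptr=15 lookahead=$ remaining=[$]
Step 36: reduce F->id. Stack=[E - F] ptr=15 lookahead=$ remaining=[$]
Step 37: reduce T->F. Stack=[E - T] ptr=15 lookahead=$ remaining=[$]
Step 38: reduce E->E - T. Stack=[E] ptr=15 lookahead=$ remaining=[$]
Step 39: accept. Stack=[E] ptr=15 lookahead=$ remaining=[$]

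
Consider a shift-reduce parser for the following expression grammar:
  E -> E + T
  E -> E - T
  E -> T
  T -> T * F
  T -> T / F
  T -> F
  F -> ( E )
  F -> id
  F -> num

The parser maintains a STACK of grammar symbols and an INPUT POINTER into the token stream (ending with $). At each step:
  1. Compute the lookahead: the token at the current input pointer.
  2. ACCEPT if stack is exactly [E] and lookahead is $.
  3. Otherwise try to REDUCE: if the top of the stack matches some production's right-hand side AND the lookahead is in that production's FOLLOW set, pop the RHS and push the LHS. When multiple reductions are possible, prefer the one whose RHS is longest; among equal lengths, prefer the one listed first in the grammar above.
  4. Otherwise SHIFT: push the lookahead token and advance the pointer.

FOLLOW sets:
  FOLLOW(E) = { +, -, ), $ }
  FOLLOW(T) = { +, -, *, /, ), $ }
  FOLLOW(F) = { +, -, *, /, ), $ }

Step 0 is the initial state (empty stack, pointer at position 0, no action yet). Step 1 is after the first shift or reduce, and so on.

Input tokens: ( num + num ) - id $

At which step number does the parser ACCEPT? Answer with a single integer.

Answer: 20

Derivation:
Step 1: shift (. Stack=[(] ptr=1 lookahead=num remaining=[num + num ) - id $]
Step 2: shift num. Stack=[( num] ptr=2 lookahead=+ remaining=[+ num ) - id $]
Step 3: reduce F->num. Stack=[( F] ptr=2 lookahead=+ remaining=[+ num ) - id $]
Step 4: reduce T->F. Stack=[( T] ptr=2 lookahead=+ remaining=[+ num ) - id $]
Step 5: reduce E->T. Stack=[( E] ptr=2 lookahead=+ remaining=[+ num ) - id $]
Step 6: shift +. Stack=[( E +] ptr=3 lookahead=num remaining=[num ) - id $]
Step 7: shift num. Stack=[( E + num] ptr=4 lookahead=) remaining=[) - id $]
Step 8: reduce F->num. Stack=[( E + F] ptr=4 lookahead=) remaining=[) - id $]
Step 9: reduce T->F. Stack=[( E + T] ptr=4 lookahead=) remaining=[) - id $]
Step 10: reduce E->E + T. Stack=[( E] ptr=4 lookahead=) remaining=[) - id $]
Step 11: shift ). Stack=[( E )] ptr=5 lookahead=- remaining=[- id $]
Step 12: reduce F->( E ). Stack=[F] ptr=5 lookahead=- remaining=[- id $]
Step 13: reduce T->F. Stack=[T] ptr=5 lookahead=- remaining=[- id $]
Step 14: reduce E->T. Stack=[E] ptr=5 lookahead=- remaining=[- id $]
Step 15: shift -. Stack=[E -] ptr=6 lookahead=id remaining=[id $]
Step 16: shift id. Stack=[E - id] ptr=7 lookahead=$ remaining=[$]
Step 17: reduce F->id. Stack=[E - F] ptr=7 lookahead=$ remaining=[$]
Step 18: reduce T->F. Stack=[E - T] ptr=7 lookahead=$ remaining=[$]
Step 19: reduce E->E - T. Stack=[E] ptr=7 lookahead=$ remaining=[$]
Step 20: accept. Stack=[E] ptr=7 lookahead=$ remaining=[$]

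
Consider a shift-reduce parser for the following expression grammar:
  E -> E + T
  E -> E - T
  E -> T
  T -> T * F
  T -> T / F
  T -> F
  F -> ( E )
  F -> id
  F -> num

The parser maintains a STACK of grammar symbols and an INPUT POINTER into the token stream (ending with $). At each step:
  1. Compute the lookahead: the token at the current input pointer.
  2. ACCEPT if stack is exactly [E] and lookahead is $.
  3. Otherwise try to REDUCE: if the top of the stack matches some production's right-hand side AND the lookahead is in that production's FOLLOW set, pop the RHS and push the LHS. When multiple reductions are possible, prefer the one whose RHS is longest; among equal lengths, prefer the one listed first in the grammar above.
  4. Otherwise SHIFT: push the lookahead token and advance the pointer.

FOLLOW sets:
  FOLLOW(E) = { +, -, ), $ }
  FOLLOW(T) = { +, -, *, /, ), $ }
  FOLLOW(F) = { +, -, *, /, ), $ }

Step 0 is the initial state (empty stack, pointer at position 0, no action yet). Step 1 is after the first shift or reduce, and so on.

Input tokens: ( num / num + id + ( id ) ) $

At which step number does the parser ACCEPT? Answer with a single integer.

Answer: 29

Derivation:
Step 1: shift (. Stack=[(] ptr=1 lookahead=num remaining=[num / num + id + ( id ) ) $]
Step 2: shift num. Stack=[( num] ptr=2 lookahead=/ remaining=[/ num + id + ( id ) ) $]
Step 3: reduce F->num. Stack=[( F] ptr=2 lookahead=/ remaining=[/ num + id + ( id ) ) $]
Step 4: reduce T->F. Stack=[( T] ptr=2 lookahead=/ remaining=[/ num + id + ( id ) ) $]
Step 5: shift /. Stack=[( T /] ptr=3 lookahead=num remaining=[num + id + ( id ) ) $]
Step 6: shift num. Stack=[( T / num] ptr=4 lookahead=+ remaining=[+ id + ( id ) ) $]
Step 7: reduce F->num. Stack=[( T / F] ptr=4 lookahead=+ remaining=[+ id + ( id ) ) $]
Step 8: reduce T->T / F. Stack=[( T] ptr=4 lookahead=+ remaining=[+ id + ( id ) ) $]
Step 9: reduce E->T. Stack=[( E] ptr=4 lookahead=+ remaining=[+ id + ( id ) ) $]
Step 10: shift +. Stack=[( E +] ptr=5 lookahead=id remaining=[id + ( id ) ) $]
Step 11: shift id. Stack=[( E + id] ptr=6 lookahead=+ remaining=[+ ( id ) ) $]
Step 12: reduce F->id. Stack=[( E + F] ptr=6 lookahead=+ remaining=[+ ( id ) ) $]
Step 13: reduce T->F. Stack=[( E + T] ptr=6 lookahead=+ remaining=[+ ( id ) ) $]
Step 14: reduce E->E + T. Stack=[( E] ptr=6 lookahead=+ remaining=[+ ( id ) ) $]
Step 15: shift +. Stack=[( E +] ptr=7 lookahead=( remaining=[( id ) ) $]
Step 16: shift (. Stack=[( E + (] ptr=8 lookahead=id remaining=[id ) ) $]
Step 17: shift id. Stack=[( E + ( id] ptr=9 lookahead=) remaining=[) ) $]
Step 18: reduce F->id. Stack=[( E + ( F] ptr=9 lookahead=) remaining=[) ) $]
Step 19: reduce T->F. Stack=[( E + ( T] ptr=9 lookahead=) remaining=[) ) $]
Step 20: reduce E->T. Stack=[( E + ( E] ptr=9 lookahead=) remaining=[) ) $]
Step 21: shift ). Stack=[( E + ( E )] ptr=10 lookahead=) remaining=[) $]
Step 22: reduce F->( E ). Stack=[( E + F] ptr=10 lookahead=) remaining=[) $]
Step 23: reduce T->F. Stack=[( E + T] ptr=10 lookahead=) remaining=[) $]
Step 24: reduce E->E + T. Stack=[( E] ptr=10 lookahead=) remaining=[) $]
Step 25: shift ). Stack=[( E )] ptr=11 lookahead=$ remaining=[$]
Step 26: reduce F->( E ). Stack=[F] ptr=11 lookahead=$ remaining=[$]
Step 27: reduce T->F. Stack=[T] ptr=11 lookahead=$ remaining=[$]
Step 28: reduce E->T. Stack=[E] ptr=11 lookahead=$ remaining=[$]
Step 29: accept. Stack=[E] ptr=11 lookahead=$ remaining=[$]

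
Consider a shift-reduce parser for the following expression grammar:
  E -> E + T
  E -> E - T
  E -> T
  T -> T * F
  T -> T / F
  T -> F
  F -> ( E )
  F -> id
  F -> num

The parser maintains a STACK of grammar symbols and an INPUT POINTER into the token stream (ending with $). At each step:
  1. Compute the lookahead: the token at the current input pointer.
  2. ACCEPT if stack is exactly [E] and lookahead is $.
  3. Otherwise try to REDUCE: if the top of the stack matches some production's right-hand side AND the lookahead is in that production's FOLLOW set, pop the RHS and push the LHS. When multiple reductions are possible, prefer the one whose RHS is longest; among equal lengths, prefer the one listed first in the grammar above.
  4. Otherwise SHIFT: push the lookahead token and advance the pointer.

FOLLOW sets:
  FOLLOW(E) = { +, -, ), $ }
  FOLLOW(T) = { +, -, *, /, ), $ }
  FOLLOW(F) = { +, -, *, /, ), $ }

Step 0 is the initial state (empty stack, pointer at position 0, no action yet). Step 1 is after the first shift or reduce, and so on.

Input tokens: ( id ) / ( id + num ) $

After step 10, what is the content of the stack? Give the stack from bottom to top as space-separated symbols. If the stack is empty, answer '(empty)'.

Step 1: shift (. Stack=[(] ptr=1 lookahead=id remaining=[id ) / ( id + num ) $]
Step 2: shift id. Stack=[( id] ptr=2 lookahead=) remaining=[) / ( id + num ) $]
Step 3: reduce F->id. Stack=[( F] ptr=2 lookahead=) remaining=[) / ( id + num ) $]
Step 4: reduce T->F. Stack=[( T] ptr=2 lookahead=) remaining=[) / ( id + num ) $]
Step 5: reduce E->T. Stack=[( E] ptr=2 lookahead=) remaining=[) / ( id + num ) $]
Step 6: shift ). Stack=[( E )] ptr=3 lookahead=/ remaining=[/ ( id + num ) $]
Step 7: reduce F->( E ). Stack=[F] ptr=3 lookahead=/ remaining=[/ ( id + num ) $]
Step 8: reduce T->F. Stack=[T] ptr=3 lookahead=/ remaining=[/ ( id + num ) $]
Step 9: shift /. Stack=[T /] ptr=4 lookahead=( remaining=[( id + num ) $]
Step 10: shift (. Stack=[T / (] ptr=5 lookahead=id remaining=[id + num ) $]

Answer: T / (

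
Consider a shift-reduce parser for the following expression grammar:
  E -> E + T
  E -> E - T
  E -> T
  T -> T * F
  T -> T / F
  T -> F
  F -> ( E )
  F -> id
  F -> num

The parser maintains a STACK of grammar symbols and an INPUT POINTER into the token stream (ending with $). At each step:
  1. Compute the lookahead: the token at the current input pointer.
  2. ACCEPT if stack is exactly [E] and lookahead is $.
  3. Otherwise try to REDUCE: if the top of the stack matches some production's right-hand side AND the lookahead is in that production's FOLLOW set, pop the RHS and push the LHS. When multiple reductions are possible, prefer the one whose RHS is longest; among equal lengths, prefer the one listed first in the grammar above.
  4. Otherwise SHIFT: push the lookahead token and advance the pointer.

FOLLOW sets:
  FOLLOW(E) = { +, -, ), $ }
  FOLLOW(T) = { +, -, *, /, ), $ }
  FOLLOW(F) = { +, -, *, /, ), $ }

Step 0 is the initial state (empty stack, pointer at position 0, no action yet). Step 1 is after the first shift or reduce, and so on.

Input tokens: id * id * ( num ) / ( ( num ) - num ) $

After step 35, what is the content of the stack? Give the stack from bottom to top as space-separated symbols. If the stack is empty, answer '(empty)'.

Answer: T

Derivation:
Step 1: shift id. Stack=[id] ptr=1 lookahead=* remaining=[* id * ( num ) / ( ( num ) - num ) $]
Step 2: reduce F->id. Stack=[F] ptr=1 lookahead=* remaining=[* id * ( num ) / ( ( num ) - num ) $]
Step 3: reduce T->F. Stack=[T] ptr=1 lookahead=* remaining=[* id * ( num ) / ( ( num ) - num ) $]
Step 4: shift *. Stack=[T *] ptr=2 lookahead=id remaining=[id * ( num ) / ( ( num ) - num ) $]
Step 5: shift id. Stack=[T * id] ptr=3 lookahead=* remaining=[* ( num ) / ( ( num ) - num ) $]
Step 6: reduce F->id. Stack=[T * F] ptr=3 lookahead=* remaining=[* ( num ) / ( ( num ) - num ) $]
Step 7: reduce T->T * F. Stack=[T] ptr=3 lookahead=* remaining=[* ( num ) / ( ( num ) - num ) $]
Step 8: shift *. Stack=[T *] ptr=4 lookahead=( remaining=[( num ) / ( ( num ) - num ) $]
Step 9: shift (. Stack=[T * (] ptr=5 lookahead=num remaining=[num ) / ( ( num ) - num ) $]
Step 10: shift num. Stack=[T * ( num] ptr=6 lookahead=) remaining=[) / ( ( num ) - num ) $]
Step 11: reduce F->num. Stack=[T * ( F] ptr=6 lookahead=) remaining=[) / ( ( num ) - num ) $]
Step 12: reduce T->F. Stack=[T * ( T] ptr=6 lookahead=) remaining=[) / ( ( num ) - num ) $]
Step 13: reduce E->T. Stack=[T * ( E] ptr=6 lookahead=) remaining=[) / ( ( num ) - num ) $]
Step 14: shift ). Stack=[T * ( E )] ptr=7 lookahead=/ remaining=[/ ( ( num ) - num ) $]
Step 15: reduce F->( E ). Stack=[T * F] ptr=7 lookahead=/ remaining=[/ ( ( num ) - num ) $]
Step 16: reduce T->T * F. Stack=[T] ptr=7 lookahead=/ remaining=[/ ( ( num ) - num ) $]
Step 17: shift /. Stack=[T /] ptr=8 lookahead=( remaining=[( ( num ) - num ) $]
Step 18: shift (. Stack=[T / (] ptr=9 lookahead=( remaining=[( num ) - num ) $]
Step 19: shift (. Stack=[T / ( (] ptr=10 lookahead=num remaining=[num ) - num ) $]
Step 20: shift num. Stack=[T / ( ( num] ptr=11 lookahead=) remaining=[) - num ) $]
Step 21: reduce F->num. Stack=[T / ( ( F] ptr=11 lookahead=) remaining=[) - num ) $]
Step 22: reduce T->F. Stack=[T / ( ( T] ptr=11 lookahead=) remaining=[) - num ) $]
Step 23: reduce E->T. Stack=[T / ( ( E] ptr=11 lookahead=) remaining=[) - num ) $]
Step 24: shift ). Stack=[T / ( ( E )] ptr=12 lookahead=- remaining=[- num ) $]
Step 25: reduce F->( E ). Stack=[T / ( F] ptr=12 lookahead=- remaining=[- num ) $]
Step 26: reduce T->F. Stack=[T / ( T] ptr=12 lookahead=- remaining=[- num ) $]
Step 27: reduce E->T. Stack=[T / ( E] ptr=12 lookahead=- remaining=[- num ) $]
Step 28: shift -. Stack=[T / ( E -] ptr=13 lookahead=num remaining=[num ) $]
Step 29: shift num. Stack=[T / ( E - num] ptr=14 lookahead=) remaining=[) $]
Step 30: reduce F->num. Stack=[T / ( E - F] ptr=14 lookahead=) remaining=[) $]
Step 31: reduce T->F. Stack=[T / ( E - T] ptr=14 lookahead=) remaining=[) $]
Step 32: reduce E->E - T. Stack=[T / ( E] ptr=14 lookahead=) remaining=[) $]
Step 33: shift ). Stack=[T / ( E )] ptr=15 lookahead=$ remaining=[$]
Step 34: reduce F->( E ). Stack=[T / F] ptr=15 lookahead=$ remaining=[$]
Step 35: reduce T->T / F. Stack=[T] ptr=15 lookahead=$ remaining=[$]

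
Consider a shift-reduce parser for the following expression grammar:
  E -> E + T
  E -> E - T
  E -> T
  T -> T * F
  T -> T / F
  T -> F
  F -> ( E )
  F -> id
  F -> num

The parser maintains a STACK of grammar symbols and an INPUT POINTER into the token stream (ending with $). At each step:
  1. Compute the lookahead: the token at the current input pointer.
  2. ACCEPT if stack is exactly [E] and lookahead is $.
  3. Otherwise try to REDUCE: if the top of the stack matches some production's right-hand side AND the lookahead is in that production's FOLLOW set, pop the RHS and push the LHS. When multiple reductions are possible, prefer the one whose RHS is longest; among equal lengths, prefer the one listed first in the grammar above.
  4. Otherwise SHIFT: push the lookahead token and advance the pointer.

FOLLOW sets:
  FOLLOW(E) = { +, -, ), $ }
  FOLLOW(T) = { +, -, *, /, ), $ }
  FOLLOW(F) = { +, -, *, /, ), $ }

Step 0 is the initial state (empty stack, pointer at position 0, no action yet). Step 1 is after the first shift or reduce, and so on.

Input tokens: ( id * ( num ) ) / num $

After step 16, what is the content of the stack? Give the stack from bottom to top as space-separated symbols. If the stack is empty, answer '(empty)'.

Step 1: shift (. Stack=[(] ptr=1 lookahead=id remaining=[id * ( num ) ) / num $]
Step 2: shift id. Stack=[( id] ptr=2 lookahead=* remaining=[* ( num ) ) / num $]
Step 3: reduce F->id. Stack=[( F] ptr=2 lookahead=* remaining=[* ( num ) ) / num $]
Step 4: reduce T->F. Stack=[( T] ptr=2 lookahead=* remaining=[* ( num ) ) / num $]
Step 5: shift *. Stack=[( T *] ptr=3 lookahead=( remaining=[( num ) ) / num $]
Step 6: shift (. Stack=[( T * (] ptr=4 lookahead=num remaining=[num ) ) / num $]
Step 7: shift num. Stack=[( T * ( num] ptr=5 lookahead=) remaining=[) ) / num $]
Step 8: reduce F->num. Stack=[( T * ( F] ptr=5 lookahead=) remaining=[) ) / num $]
Step 9: reduce T->F. Stack=[( T * ( T] ptr=5 lookahead=) remaining=[) ) / num $]
Step 10: reduce E->T. Stack=[( T * ( E] ptr=5 lookahead=) remaining=[) ) / num $]
Step 11: shift ). Stack=[( T * ( E )] ptr=6 lookahead=) remaining=[) / num $]
Step 12: reduce F->( E ). Stack=[( T * F] ptr=6 lookahead=) remaining=[) / num $]
Step 13: reduce T->T * F. Stack=[( T] ptr=6 lookahead=) remaining=[) / num $]
Step 14: reduce E->T. Stack=[( E] ptr=6 lookahead=) remaining=[) / num $]
Step 15: shift ). Stack=[( E )] ptr=7 lookahead=/ remaining=[/ num $]
Step 16: reduce F->( E ). Stack=[F] ptr=7 lookahead=/ remaining=[/ num $]

Answer: F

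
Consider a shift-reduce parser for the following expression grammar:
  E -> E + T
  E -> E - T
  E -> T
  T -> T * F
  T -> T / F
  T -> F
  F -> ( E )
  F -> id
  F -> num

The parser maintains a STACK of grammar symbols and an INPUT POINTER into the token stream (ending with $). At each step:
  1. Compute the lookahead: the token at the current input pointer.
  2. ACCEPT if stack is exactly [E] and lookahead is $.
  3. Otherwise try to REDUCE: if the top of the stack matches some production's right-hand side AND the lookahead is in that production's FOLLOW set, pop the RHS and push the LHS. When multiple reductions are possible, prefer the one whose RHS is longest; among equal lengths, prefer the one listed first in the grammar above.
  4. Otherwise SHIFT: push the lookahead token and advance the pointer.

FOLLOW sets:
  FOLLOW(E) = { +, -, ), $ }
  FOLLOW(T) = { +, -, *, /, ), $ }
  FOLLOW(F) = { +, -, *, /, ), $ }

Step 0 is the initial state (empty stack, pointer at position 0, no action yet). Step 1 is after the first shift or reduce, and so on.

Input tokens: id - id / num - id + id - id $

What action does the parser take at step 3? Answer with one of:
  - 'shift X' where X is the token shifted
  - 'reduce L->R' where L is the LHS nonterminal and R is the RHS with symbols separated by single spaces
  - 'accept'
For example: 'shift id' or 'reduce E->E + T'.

Step 1: shift id. Stack=[id] ptr=1 lookahead=- remaining=[- id / num - id + id - id $]
Step 2: reduce F->id. Stack=[F] ptr=1 lookahead=- remaining=[- id / num - id + id - id $]
Step 3: reduce T->F. Stack=[T] ptr=1 lookahead=- remaining=[- id / num - id + id - id $]

Answer: reduce T->F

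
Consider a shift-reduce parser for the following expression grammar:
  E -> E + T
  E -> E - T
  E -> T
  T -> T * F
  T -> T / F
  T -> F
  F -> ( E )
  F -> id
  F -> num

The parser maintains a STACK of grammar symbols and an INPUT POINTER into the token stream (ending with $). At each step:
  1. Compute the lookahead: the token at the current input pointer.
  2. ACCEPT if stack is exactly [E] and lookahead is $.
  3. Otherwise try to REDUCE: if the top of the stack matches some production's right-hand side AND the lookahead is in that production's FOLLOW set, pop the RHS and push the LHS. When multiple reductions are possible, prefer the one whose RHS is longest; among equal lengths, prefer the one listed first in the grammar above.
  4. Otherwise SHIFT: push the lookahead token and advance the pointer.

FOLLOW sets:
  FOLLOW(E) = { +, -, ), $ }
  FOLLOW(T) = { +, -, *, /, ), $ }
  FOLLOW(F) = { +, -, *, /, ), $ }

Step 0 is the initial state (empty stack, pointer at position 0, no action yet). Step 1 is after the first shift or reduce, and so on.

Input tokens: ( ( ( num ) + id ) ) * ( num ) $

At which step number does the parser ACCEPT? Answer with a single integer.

Step 1: shift (. Stack=[(] ptr=1 lookahead=( remaining=[( ( num ) + id ) ) * ( num ) $]
Step 2: shift (. Stack=[( (] ptr=2 lookahead=( remaining=[( num ) + id ) ) * ( num ) $]
Step 3: shift (. Stack=[( ( (] ptr=3 lookahead=num remaining=[num ) + id ) ) * ( num ) $]
Step 4: shift num. Stack=[( ( ( num] ptr=4 lookahead=) remaining=[) + id ) ) * ( num ) $]
Step 5: reduce F->num. Stack=[( ( ( F] ptr=4 lookahead=) remaining=[) + id ) ) * ( num ) $]
Step 6: reduce T->F. Stack=[( ( ( T] ptr=4 lookahead=) remaining=[) + id ) ) * ( num ) $]
Step 7: reduce E->T. Stack=[( ( ( E] ptr=4 lookahead=) remaining=[) + id ) ) * ( num ) $]
Step 8: shift ). Stack=[( ( ( E )] ptr=5 lookahead=+ remaining=[+ id ) ) * ( num ) $]
Step 9: reduce F->( E ). Stack=[( ( F] ptr=5 lookahead=+ remaining=[+ id ) ) * ( num ) $]
Step 10: reduce T->F. Stack=[( ( T] ptr=5 lookahead=+ remaining=[+ id ) ) * ( num ) $]
Step 11: reduce E->T. Stack=[( ( E] ptr=5 lookahead=+ remaining=[+ id ) ) * ( num ) $]
Step 12: shift +. Stack=[( ( E +] ptr=6 lookahead=id remaining=[id ) ) * ( num ) $]
Step 13: shift id. Stack=[( ( E + id] ptr=7 lookahead=) remaining=[) ) * ( num ) $]
Step 14: reduce F->id. Stack=[( ( E + F] ptr=7 lookahead=) remaining=[) ) * ( num ) $]
Step 15: reduce T->F. Stack=[( ( E + T] ptr=7 lookahead=) remaining=[) ) * ( num ) $]
Step 16: reduce E->E + T. Stack=[( ( E] ptr=7 lookahead=) remaining=[) ) * ( num ) $]
Step 17: shift ). Stack=[( ( E )] ptr=8 lookahead=) remaining=[) * ( num ) $]
Step 18: reduce F->( E ). Stack=[( F] ptr=8 lookahead=) remaining=[) * ( num ) $]
Step 19: reduce T->F. Stack=[( T] ptr=8 lookahead=) remaining=[) * ( num ) $]
Step 20: reduce E->T. Stack=[( E] ptr=8 lookahead=) remaining=[) * ( num ) $]
Step 21: shift ). Stack=[( E )] ptr=9 lookahead=* remaining=[* ( num ) $]
Step 22: reduce F->( E ). Stack=[F] ptr=9 lookahead=* remaining=[* ( num ) $]
Step 23: reduce T->F. Stack=[T] ptr=9 lookahead=* remaining=[* ( num ) $]
Step 24: shift *. Stack=[T *] ptr=10 lookahead=( remaining=[( num ) $]
Step 25: shift (. Stack=[T * (] ptr=11 lookahead=num remaining=[num ) $]
Step 26: shift num. Stack=[T * ( num] ptr=12 lookahead=) remaining=[) $]
Step 27: reduce F->num. Stack=[T * ( F] ptr=12 lookahead=) remaining=[) $]
Step 28: reduce T->F. Stack=[T * ( T] ptr=12 lookahead=) remaining=[) $]
Step 29: reduce E->T. Stack=[T * ( E] ptr=12 lookahead=) remaining=[) $]
Step 30: shift ). Stack=[T * ( E )] ptr=13 lookahead=$ remaining=[$]
Step 31: reduce F->( E ). Stack=[T * F] ptr=13 lookahead=$ remaining=[$]
Step 32: reduce T->T * F. Stack=[T] ptr=13 lookahead=$ remaining=[$]
Step 33: reduce E->T. Stack=[E] ptr=13 lookahead=$ remaining=[$]
Step 34: accept. Stack=[E] ptr=13 lookahead=$ remaining=[$]

Answer: 34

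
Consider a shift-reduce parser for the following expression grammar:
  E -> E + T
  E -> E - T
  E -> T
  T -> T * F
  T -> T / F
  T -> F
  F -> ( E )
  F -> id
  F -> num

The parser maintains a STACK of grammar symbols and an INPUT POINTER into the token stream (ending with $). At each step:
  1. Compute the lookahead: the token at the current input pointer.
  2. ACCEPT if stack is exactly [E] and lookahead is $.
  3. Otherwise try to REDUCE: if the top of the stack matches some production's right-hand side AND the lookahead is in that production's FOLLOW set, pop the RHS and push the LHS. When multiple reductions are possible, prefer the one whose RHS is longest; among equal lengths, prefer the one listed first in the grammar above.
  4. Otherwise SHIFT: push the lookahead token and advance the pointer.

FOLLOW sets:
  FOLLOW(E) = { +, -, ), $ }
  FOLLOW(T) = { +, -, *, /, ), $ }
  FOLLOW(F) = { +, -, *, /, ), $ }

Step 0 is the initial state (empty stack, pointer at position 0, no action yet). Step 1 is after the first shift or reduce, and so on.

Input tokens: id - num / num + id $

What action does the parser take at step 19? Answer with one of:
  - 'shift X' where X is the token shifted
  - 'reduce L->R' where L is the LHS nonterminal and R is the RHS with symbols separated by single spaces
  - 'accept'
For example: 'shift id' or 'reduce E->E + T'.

Step 1: shift id. Stack=[id] ptr=1 lookahead=- remaining=[- num / num + id $]
Step 2: reduce F->id. Stack=[F] ptr=1 lookahead=- remaining=[- num / num + id $]
Step 3: reduce T->F. Stack=[T] ptr=1 lookahead=- remaining=[- num / num + id $]
Step 4: reduce E->T. Stack=[E] ptr=1 lookahead=- remaining=[- num / num + id $]
Step 5: shift -. Stack=[E -] ptr=2 lookahead=num remaining=[num / num + id $]
Step 6: shift num. Stack=[E - num] ptr=3 lookahead=/ remaining=[/ num + id $]
Step 7: reduce F->num. Stack=[E - F] ptr=3 lookahead=/ remaining=[/ num + id $]
Step 8: reduce T->F. Stack=[E - T] ptr=3 lookahead=/ remaining=[/ num + id $]
Step 9: shift /. Stack=[E - T /] ptr=4 lookahead=num remaining=[num + id $]
Step 10: shift num. Stack=[E - T / num] ptr=5 lookahead=+ remaining=[+ id $]
Step 11: reduce F->num. Stack=[E - T / F] ptr=5 lookahead=+ remaining=[+ id $]
Step 12: reduce T->T / F. Stack=[E - T] ptr=5 lookahead=+ remaining=[+ id $]
Step 13: reduce E->E - T. Stack=[E] ptr=5 lookahead=+ remaining=[+ id $]
Step 14: shift +. Stack=[E +] ptr=6 lookahead=id remaining=[id $]
Step 15: shift id. Stack=[E + id] ptr=7 lookahead=$ remaining=[$]
Step 16: reduce F->id. Stack=[E + F] ptr=7 lookahead=$ remaining=[$]
Step 17: reduce T->F. Stack=[E + T] ptr=7 lookahead=$ remaining=[$]
Step 18: reduce E->E + T. Stack=[E] ptr=7 lookahead=$ remaining=[$]
Step 19: accept. Stack=[E] ptr=7 lookahead=$ remaining=[$]

Answer: accept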